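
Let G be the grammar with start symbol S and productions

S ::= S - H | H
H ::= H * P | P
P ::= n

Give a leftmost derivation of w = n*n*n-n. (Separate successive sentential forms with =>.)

S => S-H   [S ::= S - H]
S-H => H-H   [S ::= H]
H-H => H*P-H   [H ::= H * P]
H*P-H => H*P*P-H   [H ::= H * P]
H*P*P-H => P*P*P-H   [H ::= P]
P*P*P-H => n*P*P-H   [P ::= n]
n*P*P-H => n*n*P-H   [P ::= n]
n*n*P-H => n*n*n-H   [P ::= n]
n*n*n-H => n*n*n-P   [H ::= P]
n*n*n-P => n*n*n-n   [P ::= n]

S => S-H => H-H => H*P-H => H*P*P-H => P*P*P-H => n*P*P-H => n*n*P-H => n*n*n-H => n*n*n-P => n*n*n-n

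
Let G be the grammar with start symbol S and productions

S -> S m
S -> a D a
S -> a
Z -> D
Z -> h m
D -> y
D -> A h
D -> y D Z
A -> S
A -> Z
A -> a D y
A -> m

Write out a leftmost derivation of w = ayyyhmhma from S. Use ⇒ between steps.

S ⇒ aDa   [S -> a D a]
aDa ⇒ ayDZa   [D -> y D Z]
ayDZa ⇒ ayyDZZa   [D -> y D Z]
ayyDZZa ⇒ ayyyZZa   [D -> y]
ayyyZZa ⇒ ayyyhmZa   [Z -> h m]
ayyyhmZa ⇒ ayyyhmhma   [Z -> h m]

S ⇒ aDa ⇒ ayDZa ⇒ ayyDZZa ⇒ ayyyZZa ⇒ ayyyhmZa ⇒ ayyyhmhma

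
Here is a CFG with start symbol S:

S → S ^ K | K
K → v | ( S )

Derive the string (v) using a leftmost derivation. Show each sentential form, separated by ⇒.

S ⇒ K ⇒ (S) ⇒ (K) ⇒ (v)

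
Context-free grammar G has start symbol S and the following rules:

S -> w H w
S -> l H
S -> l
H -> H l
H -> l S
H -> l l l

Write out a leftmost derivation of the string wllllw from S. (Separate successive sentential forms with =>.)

S=>wHw=>wHlw=>wHllw=>wlSllw=>wllllw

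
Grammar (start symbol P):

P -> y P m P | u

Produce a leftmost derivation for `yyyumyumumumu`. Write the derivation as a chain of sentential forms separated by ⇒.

P ⇒ yPmP   [P -> y P m P]
yPmP ⇒ yyPmPmP   [P -> y P m P]
yyPmPmP ⇒ yyyPmPmPmP   [P -> y P m P]
yyyPmPmPmP ⇒ yyyumPmPmP   [P -> u]
yyyumPmPmP ⇒ yyyumyPmPmPmP   [P -> y P m P]
yyyumyPmPmPmP ⇒ yyyumyumPmPmP   [P -> u]
yyyumyumPmPmP ⇒ yyyumyumumPmP   [P -> u]
yyyumyumumPmP ⇒ yyyumyumumumP   [P -> u]
yyyumyumumumP ⇒ yyyumyumumumu   [P -> u]

P ⇒ yPmP ⇒ yyPmPmP ⇒ yyyPmPmPmP ⇒ yyyumPmPmP ⇒ yyyumyPmPmPmP ⇒ yyyumyumPmPmP ⇒ yyyumyumumPmP ⇒ yyyumyumumumP ⇒ yyyumyumumumu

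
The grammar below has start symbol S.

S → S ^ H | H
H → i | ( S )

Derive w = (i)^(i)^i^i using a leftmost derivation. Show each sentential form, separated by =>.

S=>S^H=>S^H^H=>S^H^H^H=>H^H^H^H=>(S)^H^H^H=>(H)^H^H^H=>(i)^H^H^H=>(i)^(S)^H^H=>(i)^(H)^H^H=>(i)^(i)^H^H=>(i)^(i)^i^H=>(i)^(i)^i^i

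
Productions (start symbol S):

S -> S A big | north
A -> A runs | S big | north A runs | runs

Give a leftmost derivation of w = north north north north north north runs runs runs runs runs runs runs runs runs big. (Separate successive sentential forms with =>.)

S => S A big   [S -> S A big]
S A big => north A big   [S -> north]
north A big => north A runs big   [A -> A runs]
north A runs big => north north A runs runs big   [A -> north A runs]
north north A runs runs big => north north north A runs runs runs big   [A -> north A runs]
north north north A runs runs runs big => north north north north A runs runs runs runs big   [A -> north A runs]
north north north north A runs runs runs runs big => north north north north north A runs runs runs runs runs big   [A -> north A runs]
north north north north north A runs runs runs runs runs big => north north north north north A runs runs runs runs runs runs big   [A -> A runs]
north north north north north A runs runs runs runs runs runs big => north north north north north A runs runs runs runs runs runs runs big   [A -> A runs]
north north north north north A runs runs runs runs runs runs runs big => north north north north north north A runs runs runs runs runs runs runs runs big   [A -> north A runs]
north north north north north north A runs runs runs runs runs runs runs runs big => north north north north north north runs runs runs runs runs runs runs runs runs big   [A -> runs]

S => S A big => north A big => north A runs big => north north A runs runs big => north north north A runs runs runs big => north north north north A runs runs runs runs big => north north north north north A runs runs runs runs runs big => north north north north north A runs runs runs runs runs runs big => north north north north north A runs runs runs runs runs runs runs big => north north north north north north A runs runs runs runs runs runs runs runs big => north north north north north north runs runs runs runs runs runs runs runs runs big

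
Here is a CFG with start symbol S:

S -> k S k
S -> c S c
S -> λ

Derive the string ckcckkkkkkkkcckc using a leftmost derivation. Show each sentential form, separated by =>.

S => cSc => ckSkc => ckcSckc => ckccScckc => ckcckSkcckc => ckcckkSkkcckc => ckcckkkSkkkcckc => ckcckkkkSkkkkcckc => ckcckkkkkkkkcckc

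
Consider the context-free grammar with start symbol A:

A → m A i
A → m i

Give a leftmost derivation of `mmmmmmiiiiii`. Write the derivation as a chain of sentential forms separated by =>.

A => mAi   [A → m A i]
mAi => mmAii   [A → m A i]
mmAii => mmmAiii   [A → m A i]
mmmAiii => mmmmAiiii   [A → m A i]
mmmmAiiii => mmmmmAiiiii   [A → m A i]
mmmmmAiiiii => mmmmmmiiiiii   [A → m i]

A => mAi => mmAii => mmmAiii => mmmmAiiii => mmmmmAiiiii => mmmmmmiiiiii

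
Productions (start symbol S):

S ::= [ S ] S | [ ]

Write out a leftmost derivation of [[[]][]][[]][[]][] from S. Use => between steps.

S => [S]S   [S ::= [ S ] S]
[S]S => [[S]S]S   [S ::= [ S ] S]
[[S]S]S => [[[]]S]S   [S ::= [ ]]
[[[]]S]S => [[[]][]]S   [S ::= [ ]]
[[[]][]]S => [[[]][]][S]S   [S ::= [ S ] S]
[[[]][]][S]S => [[[]][]][[]]S   [S ::= [ ]]
[[[]][]][[]]S => [[[]][]][[]][S]S   [S ::= [ S ] S]
[[[]][]][[]][S]S => [[[]][]][[]][[]]S   [S ::= [ ]]
[[[]][]][[]][[]]S => [[[]][]][[]][[]][]   [S ::= [ ]]

S=>[S]S=>[[S]S]S=>[[[]]S]S=>[[[]][]]S=>[[[]][]][S]S=>[[[]][]][[]]S=>[[[]][]][[]][S]S=>[[[]][]][[]][[]]S=>[[[]][]][[]][[]][]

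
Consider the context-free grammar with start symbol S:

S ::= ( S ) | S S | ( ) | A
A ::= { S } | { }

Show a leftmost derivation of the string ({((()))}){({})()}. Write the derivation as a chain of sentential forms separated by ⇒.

S ⇒ SS ⇒ (S)S ⇒ (A)S ⇒ ({S})S ⇒ ({(S)})S ⇒ ({((S))})S ⇒ ({((()))})S ⇒ ({((()))})A ⇒ ({((()))}){S} ⇒ ({((()))}){SS} ⇒ ({((()))}){(S)S} ⇒ ({((()))}){(A)S} ⇒ ({((()))}){({})S} ⇒ ({((()))}){({})()}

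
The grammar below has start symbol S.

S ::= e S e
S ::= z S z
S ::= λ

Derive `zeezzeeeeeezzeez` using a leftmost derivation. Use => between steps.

S => zSz => zeSez => zeeSeez => zeezSzeez => zeezzSzzeez => zeezzeSezzeez => zeezzeeSeezzeez => zeezzeeeSeeezzeez => zeezzeeeeeezzeez

S => zSz   [S ::= z S z]
zSz => zeSez   [S ::= e S e]
zeSez => zeeSeez   [S ::= e S e]
zeeSeez => zeezSzeez   [S ::= z S z]
zeezSzeez => zeezzSzzeez   [S ::= z S z]
zeezzSzzeez => zeezzeSezzeez   [S ::= e S e]
zeezzeSezzeez => zeezzeeSeezzeez   [S ::= e S e]
zeezzeeSeezzeez => zeezzeeeSeeezzeez   [S ::= e S e]
zeezzeeeSeeezzeez => zeezzeeeeeezzeez   [S ::= λ]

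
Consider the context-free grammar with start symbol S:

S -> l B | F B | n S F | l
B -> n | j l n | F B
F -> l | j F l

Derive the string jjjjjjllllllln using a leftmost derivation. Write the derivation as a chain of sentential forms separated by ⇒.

S ⇒ FB ⇒ jFlB ⇒ jjFllB ⇒ jjjFlllB ⇒ jjjjFllllB ⇒ jjjjjFlllllB ⇒ jjjjjjFllllllB ⇒ jjjjjjlllllllB ⇒ jjjjjjllllllln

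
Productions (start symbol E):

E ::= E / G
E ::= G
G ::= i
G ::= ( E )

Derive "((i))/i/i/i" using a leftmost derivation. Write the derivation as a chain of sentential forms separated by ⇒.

E ⇒ E/G ⇒ E/G/G ⇒ E/G/G/G ⇒ G/G/G/G ⇒ (E)/G/G/G ⇒ (G)/G/G/G ⇒ ((E))/G/G/G ⇒ ((G))/G/G/G ⇒ ((i))/G/G/G ⇒ ((i))/i/G/G ⇒ ((i))/i/i/G ⇒ ((i))/i/i/i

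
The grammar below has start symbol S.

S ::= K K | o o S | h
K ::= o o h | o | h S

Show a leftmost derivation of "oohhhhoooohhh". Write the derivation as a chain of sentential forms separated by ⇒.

S ⇒ ooS ⇒ ooKK ⇒ oohSK ⇒ oohKKK ⇒ oohhSKK ⇒ oohhhKK ⇒ oohhhhSK ⇒ oohhhhooSK ⇒ oohhhhooooSK ⇒ oohhhhoooohK ⇒ oohhhhoooohhS ⇒ oohhhhoooohhh

S ⇒ ooS   [S ::= o o S]
ooS ⇒ ooKK   [S ::= K K]
ooKK ⇒ oohSK   [K ::= h S]
oohSK ⇒ oohKKK   [S ::= K K]
oohKKK ⇒ oohhSKK   [K ::= h S]
oohhSKK ⇒ oohhhKK   [S ::= h]
oohhhKK ⇒ oohhhhSK   [K ::= h S]
oohhhhSK ⇒ oohhhhooSK   [S ::= o o S]
oohhhhooSK ⇒ oohhhhooooSK   [S ::= o o S]
oohhhhooooSK ⇒ oohhhhoooohK   [S ::= h]
oohhhhoooohK ⇒ oohhhhoooohhS   [K ::= h S]
oohhhhoooohhS ⇒ oohhhhoooohhh   [S ::= h]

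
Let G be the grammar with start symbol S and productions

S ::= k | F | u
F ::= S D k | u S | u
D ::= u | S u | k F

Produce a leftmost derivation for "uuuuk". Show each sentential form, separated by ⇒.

S ⇒ F   [S ::= F]
F ⇒ SDk   [F ::= S D k]
SDk ⇒ uDk   [S ::= u]
uDk ⇒ uSuk   [D ::= S u]
uSuk ⇒ uFuk   [S ::= F]
uFuk ⇒ uuSuk   [F ::= u S]
uuSuk ⇒ uuuuk   [S ::= u]

S ⇒ F ⇒ SDk ⇒ uDk ⇒ uSuk ⇒ uFuk ⇒ uuSuk ⇒ uuuuk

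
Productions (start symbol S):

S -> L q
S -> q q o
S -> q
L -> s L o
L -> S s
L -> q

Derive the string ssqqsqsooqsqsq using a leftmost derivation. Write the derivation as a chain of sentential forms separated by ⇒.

S ⇒ Lq   [S -> L q]
Lq ⇒ Ssq   [L -> S s]
Ssq ⇒ Lqsq   [S -> L q]
Lqsq ⇒ Ssqsq   [L -> S s]
Ssqsq ⇒ Lqsqsq   [S -> L q]
Lqsqsq ⇒ sLoqsqsq   [L -> s L o]
sLoqsqsq ⇒ ssLooqsqsq   [L -> s L o]
ssLooqsqsq ⇒ ssSsooqsqsq   [L -> S s]
ssSsooqsqsq ⇒ ssLqsooqsqsq   [S -> L q]
ssLqsooqsqsq ⇒ ssSsqsooqsqsq   [L -> S s]
ssSsqsooqsqsq ⇒ ssLqsqsooqsqsq   [S -> L q]
ssLqsqsooqsqsq ⇒ ssqqsqsooqsqsq   [L -> q]

S ⇒ Lq ⇒ Ssq ⇒ Lqsq ⇒ Ssqsq ⇒ Lqsqsq ⇒ sLoqsqsq ⇒ ssLooqsqsq ⇒ ssSsooqsqsq ⇒ ssLqsooqsqsq ⇒ ssSsqsooqsqsq ⇒ ssLqsqsooqsqsq ⇒ ssqqsqsooqsqsq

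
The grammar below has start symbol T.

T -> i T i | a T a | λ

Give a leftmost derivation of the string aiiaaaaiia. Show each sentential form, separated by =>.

T => aTa => aiTia => aiiTiia => aiiaTaiia => aiiaaTaaiia => aiiaaaaiia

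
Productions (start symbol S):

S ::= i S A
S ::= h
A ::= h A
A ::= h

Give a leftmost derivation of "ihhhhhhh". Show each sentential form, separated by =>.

S => iSA => ihA => ihhA => ihhhA => ihhhhA => ihhhhhA => ihhhhhhA => ihhhhhhh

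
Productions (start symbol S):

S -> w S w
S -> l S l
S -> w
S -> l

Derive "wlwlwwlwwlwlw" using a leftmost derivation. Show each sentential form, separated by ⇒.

S ⇒ wSw   [S -> w S w]
wSw ⇒ wlSlw   [S -> l S l]
wlSlw ⇒ wlwSwlw   [S -> w S w]
wlwSwlw ⇒ wlwlSlwlw   [S -> l S l]
wlwlSlwlw ⇒ wlwlwSwlwlw   [S -> w S w]
wlwlwSwlwlw ⇒ wlwlwwSwwlwlw   [S -> w S w]
wlwlwwSwwlwlw ⇒ wlwlwwlwwlwlw   [S -> l]

S ⇒ wSw ⇒ wlSlw ⇒ wlwSwlw ⇒ wlwlSlwlw ⇒ wlwlwSwlwlw ⇒ wlwlwwSwwlwlw ⇒ wlwlwwlwwlwlw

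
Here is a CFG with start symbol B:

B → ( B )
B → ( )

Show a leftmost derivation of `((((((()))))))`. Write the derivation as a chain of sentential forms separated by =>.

B => (B)   [B → ( B )]
(B) => ((B))   [B → ( B )]
((B)) => (((B)))   [B → ( B )]
(((B))) => ((((B))))   [B → ( B )]
((((B)))) => (((((B)))))   [B → ( B )]
(((((B))))) => ((((((B))))))   [B → ( B )]
((((((B)))))) => ((((((()))))))   [B → ( )]

B=>(B)=>((B))=>(((B)))=>((((B))))=>(((((B)))))=>((((((B))))))=>((((((()))))))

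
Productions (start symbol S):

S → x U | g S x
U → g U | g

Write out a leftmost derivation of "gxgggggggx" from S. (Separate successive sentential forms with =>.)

S => gSx => gxUx => gxgUx => gxggUx => gxgggUx => gxggggUx => gxgggggUx => gxggggggUx => gxgggggggx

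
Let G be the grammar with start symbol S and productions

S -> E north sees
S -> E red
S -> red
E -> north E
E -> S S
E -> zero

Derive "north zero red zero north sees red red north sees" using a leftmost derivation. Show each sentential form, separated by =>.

S => E north sees   [S -> E north sees]
E north sees => north E north sees   [E -> north E]
north E north sees => north S S north sees   [E -> S S]
north S S north sees => north E red S north sees   [S -> E red]
north E red S north sees => north S S red S north sees   [E -> S S]
north S S red S north sees => north E red S red S north sees   [S -> E red]
north E red S red S north sees => north zero red S red S north sees   [E -> zero]
north zero red S red S north sees => north zero red E north sees red S north sees   [S -> E north sees]
north zero red E north sees red S north sees => north zero red zero north sees red S north sees   [E -> zero]
north zero red zero north sees red S north sees => north zero red zero north sees red red north sees   [S -> red]

S => E north sees => north E north sees => north S S north sees => north E red S north sees => north S S red S north sees => north E red S red S north sees => north zero red S red S north sees => north zero red E north sees red S north sees => north zero red zero north sees red S north sees => north zero red zero north sees red red north sees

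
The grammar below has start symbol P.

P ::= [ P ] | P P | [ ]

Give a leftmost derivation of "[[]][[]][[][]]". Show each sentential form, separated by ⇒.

P ⇒ PP ⇒ [P]P ⇒ [[]]P ⇒ [[]]PP ⇒ [[]][P]P ⇒ [[]][[]]P ⇒ [[]][[]][P] ⇒ [[]][[]][PP] ⇒ [[]][[]][[]P] ⇒ [[]][[]][[][]]

P ⇒ PP   [P ::= P P]
PP ⇒ [P]P   [P ::= [ P ]]
[P]P ⇒ [[]]P   [P ::= [ ]]
[[]]P ⇒ [[]]PP   [P ::= P P]
[[]]PP ⇒ [[]][P]P   [P ::= [ P ]]
[[]][P]P ⇒ [[]][[]]P   [P ::= [ ]]
[[]][[]]P ⇒ [[]][[]][P]   [P ::= [ P ]]
[[]][[]][P] ⇒ [[]][[]][PP]   [P ::= P P]
[[]][[]][PP] ⇒ [[]][[]][[]P]   [P ::= [ ]]
[[]][[]][[]P] ⇒ [[]][[]][[][]]   [P ::= [ ]]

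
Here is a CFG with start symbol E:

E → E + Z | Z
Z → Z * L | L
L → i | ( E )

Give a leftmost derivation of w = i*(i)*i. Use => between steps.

E => Z   [E → Z]
Z => Z*L   [Z → Z * L]
Z*L => Z*L*L   [Z → Z * L]
Z*L*L => L*L*L   [Z → L]
L*L*L => i*L*L   [L → i]
i*L*L => i*(E)*L   [L → ( E )]
i*(E)*L => i*(Z)*L   [E → Z]
i*(Z)*L => i*(L)*L   [Z → L]
i*(L)*L => i*(i)*L   [L → i]
i*(i)*L => i*(i)*i   [L → i]

E => Z => Z*L => Z*L*L => L*L*L => i*L*L => i*(E)*L => i*(Z)*L => i*(L)*L => i*(i)*L => i*(i)*i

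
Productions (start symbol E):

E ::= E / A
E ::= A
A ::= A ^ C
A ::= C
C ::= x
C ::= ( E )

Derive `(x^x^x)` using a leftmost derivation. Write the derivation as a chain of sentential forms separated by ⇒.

E ⇒ A   [E ::= A]
A ⇒ C   [A ::= C]
C ⇒ (E)   [C ::= ( E )]
(E) ⇒ (A)   [E ::= A]
(A) ⇒ (A^C)   [A ::= A ^ C]
(A^C) ⇒ (A^C^C)   [A ::= A ^ C]
(A^C^C) ⇒ (C^C^C)   [A ::= C]
(C^C^C) ⇒ (x^C^C)   [C ::= x]
(x^C^C) ⇒ (x^x^C)   [C ::= x]
(x^x^C) ⇒ (x^x^x)   [C ::= x]

E ⇒ A ⇒ C ⇒ (E) ⇒ (A) ⇒ (A^C) ⇒ (A^C^C) ⇒ (C^C^C) ⇒ (x^C^C) ⇒ (x^x^C) ⇒ (x^x^x)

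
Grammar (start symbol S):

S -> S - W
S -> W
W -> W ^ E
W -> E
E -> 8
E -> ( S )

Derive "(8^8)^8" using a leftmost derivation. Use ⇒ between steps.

S⇒W⇒W^E⇒E^E⇒(S)^E⇒(W)^E⇒(W^E)^E⇒(E^E)^E⇒(8^E)^E⇒(8^8)^E⇒(8^8)^8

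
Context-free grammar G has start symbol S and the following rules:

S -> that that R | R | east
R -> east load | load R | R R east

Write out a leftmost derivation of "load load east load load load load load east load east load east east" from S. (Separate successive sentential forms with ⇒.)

S ⇒ R ⇒ load R ⇒ load load R ⇒ load load R R east ⇒ load load east load R east ⇒ load load east load load R east ⇒ load load east load load R R east east ⇒ load load east load load load R R east east ⇒ load load east load load load load R R east east ⇒ load load east load load load load load R R east east ⇒ load load east load load load load load east load R east east ⇒ load load east load load load load load east load east load east east

S ⇒ R   [S -> R]
R ⇒ load R   [R -> load R]
load R ⇒ load load R   [R -> load R]
load load R ⇒ load load R R east   [R -> R R east]
load load R R east ⇒ load load east load R east   [R -> east load]
load load east load R east ⇒ load load east load load R east   [R -> load R]
load load east load load R east ⇒ load load east load load R R east east   [R -> R R east]
load load east load load R R east east ⇒ load load east load load load R R east east   [R -> load R]
load load east load load load R R east east ⇒ load load east load load load load R R east east   [R -> load R]
load load east load load load load R R east east ⇒ load load east load load load load load R R east east   [R -> load R]
load load east load load load load load R R east east ⇒ load load east load load load load load east load R east east   [R -> east load]
load load east load load load load load east load R east east ⇒ load load east load load load load load east load east load east east   [R -> east load]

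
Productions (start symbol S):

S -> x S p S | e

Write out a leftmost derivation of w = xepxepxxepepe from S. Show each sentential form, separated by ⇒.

S ⇒ xSpS ⇒ xepS ⇒ xepxSpS ⇒ xepxepS ⇒ xepxepxSpS ⇒ xepxepxxSpSpS ⇒ xepxepxxepSpS ⇒ xepxepxxepepS ⇒ xepxepxxepepe

S ⇒ xSpS   [S -> x S p S]
xSpS ⇒ xepS   [S -> e]
xepS ⇒ xepxSpS   [S -> x S p S]
xepxSpS ⇒ xepxepS   [S -> e]
xepxepS ⇒ xepxepxSpS   [S -> x S p S]
xepxepxSpS ⇒ xepxepxxSpSpS   [S -> x S p S]
xepxepxxSpSpS ⇒ xepxepxxepSpS   [S -> e]
xepxepxxepSpS ⇒ xepxepxxepepS   [S -> e]
xepxepxxepepS ⇒ xepxepxxepepe   [S -> e]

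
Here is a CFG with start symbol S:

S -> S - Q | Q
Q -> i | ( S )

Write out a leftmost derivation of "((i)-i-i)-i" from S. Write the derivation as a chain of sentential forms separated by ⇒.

S ⇒ S-Q ⇒ Q-Q ⇒ (S)-Q ⇒ (S-Q)-Q ⇒ (S-Q-Q)-Q ⇒ (Q-Q-Q)-Q ⇒ ((S)-Q-Q)-Q ⇒ ((Q)-Q-Q)-Q ⇒ ((i)-Q-Q)-Q ⇒ ((i)-i-Q)-Q ⇒ ((i)-i-i)-Q ⇒ ((i)-i-i)-i

S ⇒ S-Q   [S -> S - Q]
S-Q ⇒ Q-Q   [S -> Q]
Q-Q ⇒ (S)-Q   [Q -> ( S )]
(S)-Q ⇒ (S-Q)-Q   [S -> S - Q]
(S-Q)-Q ⇒ (S-Q-Q)-Q   [S -> S - Q]
(S-Q-Q)-Q ⇒ (Q-Q-Q)-Q   [S -> Q]
(Q-Q-Q)-Q ⇒ ((S)-Q-Q)-Q   [Q -> ( S )]
((S)-Q-Q)-Q ⇒ ((Q)-Q-Q)-Q   [S -> Q]
((Q)-Q-Q)-Q ⇒ ((i)-Q-Q)-Q   [Q -> i]
((i)-Q-Q)-Q ⇒ ((i)-i-Q)-Q   [Q -> i]
((i)-i-Q)-Q ⇒ ((i)-i-i)-Q   [Q -> i]
((i)-i-i)-Q ⇒ ((i)-i-i)-i   [Q -> i]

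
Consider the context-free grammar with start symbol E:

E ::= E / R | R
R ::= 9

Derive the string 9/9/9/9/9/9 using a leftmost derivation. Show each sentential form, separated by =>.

E => E/R => E/R/R => E/R/R/R => E/R/R/R/R => E/R/R/R/R/R => R/R/R/R/R/R => 9/R/R/R/R/R => 9/9/R/R/R/R => 9/9/9/R/R/R => 9/9/9/9/R/R => 9/9/9/9/9/R => 9/9/9/9/9/9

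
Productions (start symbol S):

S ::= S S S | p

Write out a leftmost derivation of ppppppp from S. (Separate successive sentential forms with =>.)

S => SSS => SSSSS => SSSSSSS => pSSSSSS => ppSSSSS => pppSSSS => ppppSSS => pppppSS => ppppppS => ppppppp

S => SSS   [S ::= S S S]
SSS => SSSSS   [S ::= S S S]
SSSSS => SSSSSSS   [S ::= S S S]
SSSSSSS => pSSSSSS   [S ::= p]
pSSSSSS => ppSSSSS   [S ::= p]
ppSSSSS => pppSSSS   [S ::= p]
pppSSSS => ppppSSS   [S ::= p]
ppppSSS => pppppSS   [S ::= p]
pppppSS => ppppppS   [S ::= p]
ppppppS => ppppppp   [S ::= p]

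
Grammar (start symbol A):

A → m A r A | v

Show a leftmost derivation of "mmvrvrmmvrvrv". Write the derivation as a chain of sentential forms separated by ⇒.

A ⇒ mArA   [A → m A r A]
mArA ⇒ mmArArA   [A → m A r A]
mmArArA ⇒ mmvrArA   [A → v]
mmvrArA ⇒ mmvrvrA   [A → v]
mmvrvrA ⇒ mmvrvrmArA   [A → m A r A]
mmvrvrmArA ⇒ mmvrvrmmArArA   [A → m A r A]
mmvrvrmmArArA ⇒ mmvrvrmmvrArA   [A → v]
mmvrvrmmvrArA ⇒ mmvrvrmmvrvrA   [A → v]
mmvrvrmmvrvrA ⇒ mmvrvrmmvrvrv   [A → v]

A⇒mArA⇒mmArArA⇒mmvrArA⇒mmvrvrA⇒mmvrvrmArA⇒mmvrvrmmArArA⇒mmvrvrmmvrArA⇒mmvrvrmmvrvrA⇒mmvrvrmmvrvrv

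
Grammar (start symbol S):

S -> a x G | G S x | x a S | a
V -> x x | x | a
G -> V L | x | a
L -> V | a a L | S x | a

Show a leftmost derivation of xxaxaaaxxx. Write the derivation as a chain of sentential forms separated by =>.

S => GSx   [S -> G S x]
GSx => xSx   [G -> x]
xSx => xGSxx   [S -> G S x]
xGSxx => xVLSxx   [G -> V L]
xVLSxx => xxLSxx   [V -> x]
xxLSxx => xxaSxx   [L -> a]
xxaSxx => xxaxaSxx   [S -> x a S]
xxaxaSxx => xxaxaGSxxx   [S -> G S x]
xxaxaGSxxx => xxaxaaSxxx   [G -> a]
xxaxaaSxxx => xxaxaaaxxx   [S -> a]

S => GSx => xSx => xGSxx => xVLSxx => xxLSxx => xxaSxx => xxaxaSxx => xxaxaGSxxx => xxaxaaSxxx => xxaxaaaxxx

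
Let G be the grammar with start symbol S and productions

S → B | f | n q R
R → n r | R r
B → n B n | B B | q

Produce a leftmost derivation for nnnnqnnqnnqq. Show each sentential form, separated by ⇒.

S ⇒ B   [S → B]
B ⇒ BB   [B → B B]
BB ⇒ BBB   [B → B B]
BBB ⇒ nBnBB   [B → n B n]
nBnBB ⇒ nnBnnBB   [B → n B n]
nnBnnBB ⇒ nnBBnnBB   [B → B B]
nnBBnnBB ⇒ nnnBnBnnBB   [B → n B n]
nnnBnBnnBB ⇒ nnnnBnnBnnBB   [B → n B n]
nnnnBnnBnnBB ⇒ nnnnqnnBnnBB   [B → q]
nnnnqnnBnnBB ⇒ nnnnqnnqnnBB   [B → q]
nnnnqnnqnnBB ⇒ nnnnqnnqnnqB   [B → q]
nnnnqnnqnnqB ⇒ nnnnqnnqnnqq   [B → q]

S ⇒ B ⇒ BB ⇒ BBB ⇒ nBnBB ⇒ nnBnnBB ⇒ nnBBnnBB ⇒ nnnBnBnnBB ⇒ nnnnBnnBnnBB ⇒ nnnnqnnBnnBB ⇒ nnnnqnnqnnBB ⇒ nnnnqnnqnnqB ⇒ nnnnqnnqnnqq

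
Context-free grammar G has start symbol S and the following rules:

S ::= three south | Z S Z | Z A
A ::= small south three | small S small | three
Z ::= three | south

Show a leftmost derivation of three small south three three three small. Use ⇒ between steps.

S ⇒ Z A ⇒ three A ⇒ three small S small ⇒ three small Z S Z small ⇒ three small south S Z small ⇒ three small south Z A Z small ⇒ three small south three A Z small ⇒ three small south three three Z small ⇒ three small south three three three small

S ⇒ Z A   [S ::= Z A]
Z A ⇒ three A   [Z ::= three]
three A ⇒ three small S small   [A ::= small S small]
three small S small ⇒ three small Z S Z small   [S ::= Z S Z]
three small Z S Z small ⇒ three small south S Z small   [Z ::= south]
three small south S Z small ⇒ three small south Z A Z small   [S ::= Z A]
three small south Z A Z small ⇒ three small south three A Z small   [Z ::= three]
three small south three A Z small ⇒ three small south three three Z small   [A ::= three]
three small south three three Z small ⇒ three small south three three three small   [Z ::= three]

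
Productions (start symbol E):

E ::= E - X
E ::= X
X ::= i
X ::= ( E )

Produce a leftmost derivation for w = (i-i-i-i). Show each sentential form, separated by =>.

E => X => (E) => (E-X) => (E-X-X) => (E-X-X-X) => (X-X-X-X) => (i-X-X-X) => (i-i-X-X) => (i-i-i-X) => (i-i-i-i)

E => X   [E ::= X]
X => (E)   [X ::= ( E )]
(E) => (E-X)   [E ::= E - X]
(E-X) => (E-X-X)   [E ::= E - X]
(E-X-X) => (E-X-X-X)   [E ::= E - X]
(E-X-X-X) => (X-X-X-X)   [E ::= X]
(X-X-X-X) => (i-X-X-X)   [X ::= i]
(i-X-X-X) => (i-i-X-X)   [X ::= i]
(i-i-X-X) => (i-i-i-X)   [X ::= i]
(i-i-i-X) => (i-i-i-i)   [X ::= i]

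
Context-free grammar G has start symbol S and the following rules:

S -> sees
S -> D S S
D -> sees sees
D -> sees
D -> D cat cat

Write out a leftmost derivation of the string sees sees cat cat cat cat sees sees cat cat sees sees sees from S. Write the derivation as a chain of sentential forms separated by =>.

S => D S S   [S -> D S S]
D S S => D cat cat S S   [D -> D cat cat]
D cat cat S S => D cat cat cat cat S S   [D -> D cat cat]
D cat cat cat cat S S => sees sees cat cat cat cat S S   [D -> sees sees]
sees sees cat cat cat cat S S => sees sees cat cat cat cat D S S S   [S -> D S S]
sees sees cat cat cat cat D S S S => sees sees cat cat cat cat D cat cat S S S   [D -> D cat cat]
sees sees cat cat cat cat D cat cat S S S => sees sees cat cat cat cat sees sees cat cat S S S   [D -> sees sees]
sees sees cat cat cat cat sees sees cat cat S S S => sees sees cat cat cat cat sees sees cat cat sees S S   [S -> sees]
sees sees cat cat cat cat sees sees cat cat sees S S => sees sees cat cat cat cat sees sees cat cat sees sees S   [S -> sees]
sees sees cat cat cat cat sees sees cat cat sees sees S => sees sees cat cat cat cat sees sees cat cat sees sees sees   [S -> sees]

S => D S S => D cat cat S S => D cat cat cat cat S S => sees sees cat cat cat cat S S => sees sees cat cat cat cat D S S S => sees sees cat cat cat cat D cat cat S S S => sees sees cat cat cat cat sees sees cat cat S S S => sees sees cat cat cat cat sees sees cat cat sees S S => sees sees cat cat cat cat sees sees cat cat sees sees S => sees sees cat cat cat cat sees sees cat cat sees sees sees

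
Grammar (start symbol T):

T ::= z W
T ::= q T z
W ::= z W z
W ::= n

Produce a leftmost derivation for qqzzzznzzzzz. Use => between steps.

T => qTz => qqTzz => qqzWzz => qqzzWzzz => qqzzzWzzzz => qqzzzzWzzzzz => qqzzzznzzzzz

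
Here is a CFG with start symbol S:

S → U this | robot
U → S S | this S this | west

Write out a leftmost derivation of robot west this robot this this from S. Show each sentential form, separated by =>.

S => U this => S S this => robot S this => robot U this this => robot S S this this => robot U this S this this => robot west this S this this => robot west this robot this this

S => U this   [S → U this]
U this => S S this   [U → S S]
S S this => robot S this   [S → robot]
robot S this => robot U this this   [S → U this]
robot U this this => robot S S this this   [U → S S]
robot S S this this => robot U this S this this   [S → U this]
robot U this S this this => robot west this S this this   [U → west]
robot west this S this this => robot west this robot this this   [S → robot]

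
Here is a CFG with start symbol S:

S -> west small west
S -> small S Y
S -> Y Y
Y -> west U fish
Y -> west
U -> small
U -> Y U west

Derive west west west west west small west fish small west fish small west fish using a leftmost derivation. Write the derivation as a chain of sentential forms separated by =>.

S => Y Y   [S -> Y Y]
Y Y => west Y   [Y -> west]
west Y => west west U fish   [Y -> west U fish]
west west U fish => west west Y U west fish   [U -> Y U west]
west west Y U west fish => west west west U fish U west fish   [Y -> west U fish]
west west west U fish U west fish => west west west Y U west fish U west fish   [U -> Y U west]
west west west Y U west fish U west fish => west west west west U fish U west fish U west fish   [Y -> west U fish]
west west west west U fish U west fish U west fish => west west west west Y U west fish U west fish U west fish   [U -> Y U west]
west west west west Y U west fish U west fish U west fish => west west west west west U west fish U west fish U west fish   [Y -> west]
west west west west west U west fish U west fish U west fish => west west west west west small west fish U west fish U west fish   [U -> small]
west west west west west small west fish U west fish U west fish => west west west west west small west fish small west fish U west fish   [U -> small]
west west west west west small west fish small west fish U west fish => west west west west west small west fish small west fish small west fish   [U -> small]

S => Y Y => west Y => west west U fish => west west Y U west fish => west west west U fish U west fish => west west west Y U west fish U west fish => west west west west U fish U west fish U west fish => west west west west Y U west fish U west fish U west fish => west west west west west U west fish U west fish U west fish => west west west west west small west fish U west fish U west fish => west west west west west small west fish small west fish U west fish => west west west west west small west fish small west fish small west fish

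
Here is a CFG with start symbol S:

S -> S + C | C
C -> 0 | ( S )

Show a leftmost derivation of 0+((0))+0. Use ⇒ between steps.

S ⇒ S+C ⇒ S+C+C ⇒ C+C+C ⇒ 0+C+C ⇒ 0+(S)+C ⇒ 0+(C)+C ⇒ 0+((S))+C ⇒ 0+((C))+C ⇒ 0+((0))+C ⇒ 0+((0))+0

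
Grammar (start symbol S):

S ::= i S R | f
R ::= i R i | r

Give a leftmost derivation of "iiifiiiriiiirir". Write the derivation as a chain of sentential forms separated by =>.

S => iSR   [S ::= i S R]
iSR => iiSRR   [S ::= i S R]
iiSRR => iiiSRRR   [S ::= i S R]
iiiSRRR => iiifRRR   [S ::= f]
iiifRRR => iiifiRiRR   [R ::= i R i]
iiifiRiRR => iiifiiRiiRR   [R ::= i R i]
iiifiiRiiRR => iiifiiiRiiiRR   [R ::= i R i]
iiifiiiRiiiRR => iiifiiiriiiRR   [R ::= r]
iiifiiiriiiRR => iiifiiiriiiiRiR   [R ::= i R i]
iiifiiiriiiiRiR => iiifiiiriiiiriR   [R ::= r]
iiifiiiriiiiriR => iiifiiiriiiirir   [R ::= r]

S=>iSR=>iiSRR=>iiiSRRR=>iiifRRR=>iiifiRiRR=>iiifiiRiiRR=>iiifiiiRiiiRR=>iiifiiiriiiRR=>iiifiiiriiiiRiR=>iiifiiiriiiiriR=>iiifiiiriiiirir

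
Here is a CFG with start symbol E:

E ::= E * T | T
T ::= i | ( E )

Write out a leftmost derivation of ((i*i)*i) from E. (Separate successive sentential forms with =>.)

E => T   [E ::= T]
T => (E)   [T ::= ( E )]
(E) => (E*T)   [E ::= E * T]
(E*T) => (T*T)   [E ::= T]
(T*T) => ((E)*T)   [T ::= ( E )]
((E)*T) => ((E*T)*T)   [E ::= E * T]
((E*T)*T) => ((T*T)*T)   [E ::= T]
((T*T)*T) => ((i*T)*T)   [T ::= i]
((i*T)*T) => ((i*i)*T)   [T ::= i]
((i*i)*T) => ((i*i)*i)   [T ::= i]

E=>T=>(E)=>(E*T)=>(T*T)=>((E)*T)=>((E*T)*T)=>((T*T)*T)=>((i*T)*T)=>((i*i)*T)=>((i*i)*i)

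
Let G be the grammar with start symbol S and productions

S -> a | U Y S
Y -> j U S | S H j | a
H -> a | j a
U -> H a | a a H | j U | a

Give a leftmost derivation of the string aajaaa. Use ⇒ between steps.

S ⇒ UYS ⇒ aaHYS ⇒ aajaYS ⇒ aajaaS ⇒ aajaaa

S ⇒ UYS   [S -> U Y S]
UYS ⇒ aaHYS   [U -> a a H]
aaHYS ⇒ aajaYS   [H -> j a]
aajaYS ⇒ aajaaS   [Y -> a]
aajaaS ⇒ aajaaa   [S -> a]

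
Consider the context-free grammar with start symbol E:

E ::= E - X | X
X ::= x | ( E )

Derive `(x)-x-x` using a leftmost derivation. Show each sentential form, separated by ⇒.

E ⇒ E-X   [E ::= E - X]
E-X ⇒ E-X-X   [E ::= E - X]
E-X-X ⇒ X-X-X   [E ::= X]
X-X-X ⇒ (E)-X-X   [X ::= ( E )]
(E)-X-X ⇒ (X)-X-X   [E ::= X]
(X)-X-X ⇒ (x)-X-X   [X ::= x]
(x)-X-X ⇒ (x)-x-X   [X ::= x]
(x)-x-X ⇒ (x)-x-x   [X ::= x]

E⇒E-X⇒E-X-X⇒X-X-X⇒(E)-X-X⇒(X)-X-X⇒(x)-X-X⇒(x)-x-X⇒(x)-x-x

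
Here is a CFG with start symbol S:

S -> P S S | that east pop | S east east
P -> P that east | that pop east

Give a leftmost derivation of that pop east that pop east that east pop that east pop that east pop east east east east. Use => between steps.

S => S east east   [S -> S east east]
S east east => S east east east east   [S -> S east east]
S east east east east => P S S east east east east   [S -> P S S]
P S S east east east east => that pop east S S east east east east   [P -> that pop east]
that pop east S S east east east east => that pop east P S S S east east east east   [S -> P S S]
that pop east P S S S east east east east => that pop east that pop east S S S east east east east   [P -> that pop east]
that pop east that pop east S S S east east east east => that pop east that pop east that east pop S S east east east east   [S -> that east pop]
that pop east that pop east that east pop S S east east east east => that pop east that pop east that east pop that east pop S east east east east   [S -> that east pop]
that pop east that pop east that east pop that east pop S east east east east => that pop east that pop east that east pop that east pop that east pop east east east east   [S -> that east pop]

S => S east east => S east east east east => P S S east east east east => that pop east S S east east east east => that pop east P S S S east east east east => that pop east that pop east S S S east east east east => that pop east that pop east that east pop S S east east east east => that pop east that pop east that east pop that east pop S east east east east => that pop east that pop east that east pop that east pop that east pop east east east east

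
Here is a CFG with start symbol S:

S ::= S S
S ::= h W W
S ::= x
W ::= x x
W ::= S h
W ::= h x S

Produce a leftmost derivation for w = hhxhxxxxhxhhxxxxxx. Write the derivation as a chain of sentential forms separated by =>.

S => SS => SSS => hWWSS => hhxSWSS => hhxhWWWSS => hhxhxxWWSS => hhxhxxxxWSS => hhxhxxxxhxSSS => hhxhxxxxhxhWWSS => hhxhxxxxhxhhxSWSS => hhxhxxxxhxhhxxWSS => hhxhxxxxhxhhxxxxSS => hhxhxxxxhxhhxxxxxS => hhxhxxxxhxhhxxxxxx

S => SS   [S ::= S S]
SS => SSS   [S ::= S S]
SSS => hWWSS   [S ::= h W W]
hWWSS => hhxSWSS   [W ::= h x S]
hhxSWSS => hhxhWWWSS   [S ::= h W W]
hhxhWWWSS => hhxhxxWWSS   [W ::= x x]
hhxhxxWWSS => hhxhxxxxWSS   [W ::= x x]
hhxhxxxxWSS => hhxhxxxxhxSSS   [W ::= h x S]
hhxhxxxxhxSSS => hhxhxxxxhxhWWSS   [S ::= h W W]
hhxhxxxxhxhWWSS => hhxhxxxxhxhhxSWSS   [W ::= h x S]
hhxhxxxxhxhhxSWSS => hhxhxxxxhxhhxxWSS   [S ::= x]
hhxhxxxxhxhhxxWSS => hhxhxxxxhxhhxxxxSS   [W ::= x x]
hhxhxxxxhxhhxxxxSS => hhxhxxxxhxhhxxxxxS   [S ::= x]
hhxhxxxxhxhhxxxxxS => hhxhxxxxhxhhxxxxxx   [S ::= x]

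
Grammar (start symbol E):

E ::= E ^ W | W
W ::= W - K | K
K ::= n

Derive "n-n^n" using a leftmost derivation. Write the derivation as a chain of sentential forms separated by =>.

E => E^W => W^W => W-K^W => K-K^W => n-K^W => n-n^W => n-n^K => n-n^n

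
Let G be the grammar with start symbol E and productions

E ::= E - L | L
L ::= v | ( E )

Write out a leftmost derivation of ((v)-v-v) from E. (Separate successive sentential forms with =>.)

E=>L=>(E)=>(E-L)=>(E-L-L)=>(L-L-L)=>((E)-L-L)=>((L)-L-L)=>((v)-L-L)=>((v)-v-L)=>((v)-v-v)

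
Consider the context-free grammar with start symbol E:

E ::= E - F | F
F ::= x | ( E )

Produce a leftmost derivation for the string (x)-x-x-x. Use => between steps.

E => E-F   [E ::= E - F]
E-F => E-F-F   [E ::= E - F]
E-F-F => E-F-F-F   [E ::= E - F]
E-F-F-F => F-F-F-F   [E ::= F]
F-F-F-F => (E)-F-F-F   [F ::= ( E )]
(E)-F-F-F => (F)-F-F-F   [E ::= F]
(F)-F-F-F => (x)-F-F-F   [F ::= x]
(x)-F-F-F => (x)-x-F-F   [F ::= x]
(x)-x-F-F => (x)-x-x-F   [F ::= x]
(x)-x-x-F => (x)-x-x-x   [F ::= x]

E=>E-F=>E-F-F=>E-F-F-F=>F-F-F-F=>(E)-F-F-F=>(F)-F-F-F=>(x)-F-F-F=>(x)-x-F-F=>(x)-x-x-F=>(x)-x-x-x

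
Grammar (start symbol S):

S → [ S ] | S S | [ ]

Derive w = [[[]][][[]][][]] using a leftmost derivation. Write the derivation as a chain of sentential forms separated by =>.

S => [S] => [SS] => [SSS] => [SSSS] => [[S]SSS] => [[[]]SSS] => [[[]]SSSS] => [[[]][]SSS] => [[[]][][S]SS] => [[[]][][[]]SS] => [[[]][][[]][]S] => [[[]][][[]][][]]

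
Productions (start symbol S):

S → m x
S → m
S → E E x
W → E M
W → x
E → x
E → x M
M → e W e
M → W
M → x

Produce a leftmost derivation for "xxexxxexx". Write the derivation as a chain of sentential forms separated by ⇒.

S⇒EEx⇒xMEx⇒xWEx⇒xEMEx⇒xxMEx⇒xxeWeEx⇒xxeEMeEx⇒xxexMMeEx⇒xxexWMeEx⇒xxexxMeEx⇒xxexxxeEx⇒xxexxxexx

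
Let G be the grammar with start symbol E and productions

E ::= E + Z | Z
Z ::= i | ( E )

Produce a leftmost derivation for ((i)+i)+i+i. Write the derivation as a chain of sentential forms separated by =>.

E => E+Z   [E ::= E + Z]
E+Z => E+Z+Z   [E ::= E + Z]
E+Z+Z => Z+Z+Z   [E ::= Z]
Z+Z+Z => (E)+Z+Z   [Z ::= ( E )]
(E)+Z+Z => (E+Z)+Z+Z   [E ::= E + Z]
(E+Z)+Z+Z => (Z+Z)+Z+Z   [E ::= Z]
(Z+Z)+Z+Z => ((E)+Z)+Z+Z   [Z ::= ( E )]
((E)+Z)+Z+Z => ((Z)+Z)+Z+Z   [E ::= Z]
((Z)+Z)+Z+Z => ((i)+Z)+Z+Z   [Z ::= i]
((i)+Z)+Z+Z => ((i)+i)+Z+Z   [Z ::= i]
((i)+i)+Z+Z => ((i)+i)+i+Z   [Z ::= i]
((i)+i)+i+Z => ((i)+i)+i+i   [Z ::= i]

E => E+Z => E+Z+Z => Z+Z+Z => (E)+Z+Z => (E+Z)+Z+Z => (Z+Z)+Z+Z => ((E)+Z)+Z+Z => ((Z)+Z)+Z+Z => ((i)+Z)+Z+Z => ((i)+i)+Z+Z => ((i)+i)+i+Z => ((i)+i)+i+i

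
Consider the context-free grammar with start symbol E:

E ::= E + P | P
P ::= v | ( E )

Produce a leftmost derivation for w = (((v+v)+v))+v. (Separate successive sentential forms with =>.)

E => E+P   [E ::= E + P]
E+P => P+P   [E ::= P]
P+P => (E)+P   [P ::= ( E )]
(E)+P => (P)+P   [E ::= P]
(P)+P => ((E))+P   [P ::= ( E )]
((E))+P => ((E+P))+P   [E ::= E + P]
((E+P))+P => ((P+P))+P   [E ::= P]
((P+P))+P => (((E)+P))+P   [P ::= ( E )]
(((E)+P))+P => (((E+P)+P))+P   [E ::= E + P]
(((E+P)+P))+P => (((P+P)+P))+P   [E ::= P]
(((P+P)+P))+P => (((v+P)+P))+P   [P ::= v]
(((v+P)+P))+P => (((v+v)+P))+P   [P ::= v]
(((v+v)+P))+P => (((v+v)+v))+P   [P ::= v]
(((v+v)+v))+P => (((v+v)+v))+v   [P ::= v]

E => E+P => P+P => (E)+P => (P)+P => ((E))+P => ((E+P))+P => ((P+P))+P => (((E)+P))+P => (((E+P)+P))+P => (((P+P)+P))+P => (((v+P)+P))+P => (((v+v)+P))+P => (((v+v)+v))+P => (((v+v)+v))+v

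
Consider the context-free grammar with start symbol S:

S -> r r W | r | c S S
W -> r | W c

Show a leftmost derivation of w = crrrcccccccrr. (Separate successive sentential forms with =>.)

S=>cSS=>crrWS=>crrWcS=>crrWccS=>crrWcccS=>crrWccccS=>crrWcccccS=>crrWccccccS=>crrrccccccS=>crrrcccccccSS=>crrrcccccccrS=>crrrcccccccrr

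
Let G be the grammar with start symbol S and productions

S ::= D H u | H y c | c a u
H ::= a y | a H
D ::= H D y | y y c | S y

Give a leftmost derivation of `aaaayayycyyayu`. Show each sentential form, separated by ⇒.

S ⇒ DHu   [S ::= D H u]
DHu ⇒ HDyHu   [D ::= H D y]
HDyHu ⇒ aHDyHu   [H ::= a H]
aHDyHu ⇒ aaHDyHu   [H ::= a H]
aaHDyHu ⇒ aaaHDyHu   [H ::= a H]
aaaHDyHu ⇒ aaaayDyHu   [H ::= a y]
aaaayDyHu ⇒ aaaaySyyHu   [D ::= S y]
aaaaySyyHu ⇒ aaaayHycyyHu   [S ::= H y c]
aaaayHycyyHu ⇒ aaaayayycyyHu   [H ::= a y]
aaaayayycyyHu ⇒ aaaayayycyyayu   [H ::= a y]

S ⇒ DHu ⇒ HDyHu ⇒ aHDyHu ⇒ aaHDyHu ⇒ aaaHDyHu ⇒ aaaayDyHu ⇒ aaaaySyyHu ⇒ aaaayHycyyHu ⇒ aaaayayycyyHu ⇒ aaaayayycyyayu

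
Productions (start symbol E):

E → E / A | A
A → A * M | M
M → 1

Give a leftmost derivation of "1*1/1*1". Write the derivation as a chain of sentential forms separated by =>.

E => E/A => A/A => A*M/A => M*M/A => 1*M/A => 1*1/A => 1*1/A*M => 1*1/M*M => 1*1/1*M => 1*1/1*1

E => E/A   [E → E / A]
E/A => A/A   [E → A]
A/A => A*M/A   [A → A * M]
A*M/A => M*M/A   [A → M]
M*M/A => 1*M/A   [M → 1]
1*M/A => 1*1/A   [M → 1]
1*1/A => 1*1/A*M   [A → A * M]
1*1/A*M => 1*1/M*M   [A → M]
1*1/M*M => 1*1/1*M   [M → 1]
1*1/1*M => 1*1/1*1   [M → 1]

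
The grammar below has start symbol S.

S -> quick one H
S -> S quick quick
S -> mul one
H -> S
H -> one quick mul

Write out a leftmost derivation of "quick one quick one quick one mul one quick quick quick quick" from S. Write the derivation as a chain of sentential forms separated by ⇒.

S ⇒ quick one H   [S -> quick one H]
quick one H ⇒ quick one S   [H -> S]
quick one S ⇒ quick one quick one H   [S -> quick one H]
quick one quick one H ⇒ quick one quick one S   [H -> S]
quick one quick one S ⇒ quick one quick one S quick quick   [S -> S quick quick]
quick one quick one S quick quick ⇒ quick one quick one quick one H quick quick   [S -> quick one H]
quick one quick one quick one H quick quick ⇒ quick one quick one quick one S quick quick   [H -> S]
quick one quick one quick one S quick quick ⇒ quick one quick one quick one S quick quick quick quick   [S -> S quick quick]
quick one quick one quick one S quick quick quick quick ⇒ quick one quick one quick one mul one quick quick quick quick   [S -> mul one]

S ⇒ quick one H ⇒ quick one S ⇒ quick one quick one H ⇒ quick one quick one S ⇒ quick one quick one S quick quick ⇒ quick one quick one quick one H quick quick ⇒ quick one quick one quick one S quick quick ⇒ quick one quick one quick one S quick quick quick quick ⇒ quick one quick one quick one mul one quick quick quick quick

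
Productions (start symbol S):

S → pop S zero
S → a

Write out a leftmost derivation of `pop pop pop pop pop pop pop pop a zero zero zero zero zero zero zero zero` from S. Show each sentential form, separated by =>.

S => pop S zero => pop pop S zero zero => pop pop pop S zero zero zero => pop pop pop pop S zero zero zero zero => pop pop pop pop pop S zero zero zero zero zero => pop pop pop pop pop pop S zero zero zero zero zero zero => pop pop pop pop pop pop pop S zero zero zero zero zero zero zero => pop pop pop pop pop pop pop pop S zero zero zero zero zero zero zero zero => pop pop pop pop pop pop pop pop a zero zero zero zero zero zero zero zero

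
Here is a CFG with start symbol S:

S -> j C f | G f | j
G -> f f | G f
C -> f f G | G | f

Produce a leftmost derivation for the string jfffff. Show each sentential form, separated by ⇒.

S ⇒ jCf   [S -> j C f]
jCf ⇒ jffGf   [C -> f f G]
jffGf ⇒ jfffff   [G -> f f]

S ⇒ jCf ⇒ jffGf ⇒ jfffff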